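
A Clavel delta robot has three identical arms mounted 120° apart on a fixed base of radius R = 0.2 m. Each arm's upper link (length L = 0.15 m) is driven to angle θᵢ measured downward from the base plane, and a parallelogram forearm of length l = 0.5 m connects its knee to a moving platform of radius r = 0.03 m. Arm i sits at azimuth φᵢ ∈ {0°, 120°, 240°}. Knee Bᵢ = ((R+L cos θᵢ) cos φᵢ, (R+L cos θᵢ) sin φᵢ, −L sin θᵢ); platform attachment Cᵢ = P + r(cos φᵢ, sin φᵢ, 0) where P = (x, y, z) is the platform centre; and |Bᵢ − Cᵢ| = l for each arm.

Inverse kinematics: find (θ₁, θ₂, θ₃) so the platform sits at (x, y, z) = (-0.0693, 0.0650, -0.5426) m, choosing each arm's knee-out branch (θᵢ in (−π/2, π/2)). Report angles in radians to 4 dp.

rotate P by −φ1: (-0.0693, 0.0650, -0.5426)
  A=0.2393, B=-0.5426, C=(l²−L²−A²−y'²−z²)/(2L)=-0.4280
  √(A²+B²)=0.5930;  θ1 = -1.1554+2.3771 ≈ 1.2217
arm 2 (φ=120.0°): x'=0.0909, y'=0.0275
  e−x'=0.0791;  (l²−L²−(e−x')²−y'²−z²)/2L = -0.2464
  √(A²+B²)=0.5483;  θ2 = -1.4261+2.0369 ≈ 0.6108
rotate P by −φ3: (-0.0216, -0.0925, -0.5426)
  A cos θ + B sin θ = C:  0.1916·cos θ + -0.5426·sin θ = -0.3740
  γ=atan2(-0.5426,0.1916)=-1.2313;  ψ=arccos(-0.6499)=2.2783;  θ3=γ+ψ≈1.0470

θ₁ = 1.2217, θ₂ = 0.6108, θ₃ = 1.0470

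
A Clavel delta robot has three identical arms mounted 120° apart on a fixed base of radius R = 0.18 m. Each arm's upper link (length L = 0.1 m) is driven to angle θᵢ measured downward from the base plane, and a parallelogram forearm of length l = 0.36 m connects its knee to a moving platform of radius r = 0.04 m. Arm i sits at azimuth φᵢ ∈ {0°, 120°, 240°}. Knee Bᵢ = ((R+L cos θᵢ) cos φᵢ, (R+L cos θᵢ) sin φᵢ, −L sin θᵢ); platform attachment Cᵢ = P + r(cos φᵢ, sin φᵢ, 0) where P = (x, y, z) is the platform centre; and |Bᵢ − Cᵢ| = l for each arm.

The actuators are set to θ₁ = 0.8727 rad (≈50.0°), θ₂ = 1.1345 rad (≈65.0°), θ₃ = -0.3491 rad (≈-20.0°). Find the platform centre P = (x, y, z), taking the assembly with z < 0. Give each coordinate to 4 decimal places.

φ1=0.0°: virtual centre (0.2043, 0.0000, -0.0766), radius l
φ2=120.0°: virtual centre (-0.0911, 0.1578, -0.0906), radius l
φ3=240.0°: virtual centre (-0.1170, -0.2026, 0.0342), radius l
|O₂|²−|O₁|² = -0.0062;  |O₃|²−|O₁|² = 0.0083
linear system: -0.5908x+0.3157y = -0.0062−-0.0281z; -0.6425x+-0.4052y = 0.0083−0.2216z
Cramer: x(z) = -0.0003+0.1325z;  y(z) = -0.0201+0.3368z
quadratic in z: (1.1310)z²+(0.0855)z+(-0.0815)=0, √Δ=0.6131 → z ∈ {-0.3089, 0.2333}; z = -0.3089 (taking z<0)
x = -0.0412, y = -0.1241

(-0.0412, -0.1241, -0.3089)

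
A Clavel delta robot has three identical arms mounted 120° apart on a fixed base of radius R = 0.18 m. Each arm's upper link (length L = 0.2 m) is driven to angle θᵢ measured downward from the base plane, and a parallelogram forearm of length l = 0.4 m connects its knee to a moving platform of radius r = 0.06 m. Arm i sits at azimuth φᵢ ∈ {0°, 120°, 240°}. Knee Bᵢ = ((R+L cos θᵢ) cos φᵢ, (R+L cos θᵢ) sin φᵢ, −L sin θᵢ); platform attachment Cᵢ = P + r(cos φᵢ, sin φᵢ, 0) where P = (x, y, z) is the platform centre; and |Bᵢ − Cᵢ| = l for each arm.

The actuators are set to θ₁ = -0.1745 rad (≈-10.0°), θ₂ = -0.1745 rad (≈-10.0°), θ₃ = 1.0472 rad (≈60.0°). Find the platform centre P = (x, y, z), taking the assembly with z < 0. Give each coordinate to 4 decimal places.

(0.0857, 0.1484, -0.2559)

arm 1 at φ=0.0°: (R−r)+L cos θ1 = 0.3170;  centre 1 = (0.3170, 0.0000, 0.0347)
arm 2 at φ=120.0°: (R−r)+L cos θ2 = 0.3170;  centre 2 = (-0.1585, 0.2745, 0.0347)
arm 3 at φ=240.0°: (R−r)+L cos θ3 = 0.2200;  centre 3 = (-0.1100, -0.1905, -0.1732)
subtract pairs → two planes through P
linear system: -0.9509x+0.5490y = 0.0000−0.0000z; -0.8539x+-0.3811y = -0.0233−-0.4159z
det = 0.8311;  x = 0.0154+-0.2747z,  y = 0.0266+-0.4758z
sphere 1 gives Az²+Bz+C=0 with A=1.3018, B=0.0709, C=-0.0671;  B²−4AC=0.3546;  roots -0.2559, 0.2015;  negative root z = -0.2559
x = 0.0857, y = 0.1484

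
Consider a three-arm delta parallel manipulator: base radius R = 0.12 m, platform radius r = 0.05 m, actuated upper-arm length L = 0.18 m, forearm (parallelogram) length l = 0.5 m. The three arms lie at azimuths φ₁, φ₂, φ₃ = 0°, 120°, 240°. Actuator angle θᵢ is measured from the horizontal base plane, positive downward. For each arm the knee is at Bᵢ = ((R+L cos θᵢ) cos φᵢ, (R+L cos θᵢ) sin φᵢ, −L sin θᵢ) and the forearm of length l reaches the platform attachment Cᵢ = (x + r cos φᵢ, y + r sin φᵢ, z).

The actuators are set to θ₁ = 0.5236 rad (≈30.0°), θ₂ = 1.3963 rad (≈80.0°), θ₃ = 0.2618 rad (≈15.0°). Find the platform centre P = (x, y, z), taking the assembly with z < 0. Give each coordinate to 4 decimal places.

(0.1002, -0.2717, -0.4904)

O1 = (0.2259·cos0.0°, 0.2259·sin0.0°, -0.0900) = (0.2259, 0.0000, -0.0900)
O2 = (0.1013·cos120.0°, 0.1013·sin120.0°, -0.1773) = (-0.0506, 0.0877, -0.1773)
O3 = (0.2439·cos240.0°, 0.2439·sin240.0°, -0.0466) = (-0.1219, -0.2112, -0.0466)
|O₂|²−|O₁|² = -0.0174;  |O₃|²−|O₁|² = 0.0025
linear system: -0.5530x+0.1754y = -0.0174−-0.1745z; -0.6956x+-0.4224y = 0.0025−0.0868z
det = 0.3556;  x = 0.0195+-0.1645z,  y = -0.0381+0.4765z
sphere 1 gives Az²+Bz+C=0 with A=1.2541, B=0.2116, C=-0.1979;  B²−4AC=1.0373;  roots -0.4904, 0.3217;  negative root z = -0.4904
x = 0.1002, y = -0.2717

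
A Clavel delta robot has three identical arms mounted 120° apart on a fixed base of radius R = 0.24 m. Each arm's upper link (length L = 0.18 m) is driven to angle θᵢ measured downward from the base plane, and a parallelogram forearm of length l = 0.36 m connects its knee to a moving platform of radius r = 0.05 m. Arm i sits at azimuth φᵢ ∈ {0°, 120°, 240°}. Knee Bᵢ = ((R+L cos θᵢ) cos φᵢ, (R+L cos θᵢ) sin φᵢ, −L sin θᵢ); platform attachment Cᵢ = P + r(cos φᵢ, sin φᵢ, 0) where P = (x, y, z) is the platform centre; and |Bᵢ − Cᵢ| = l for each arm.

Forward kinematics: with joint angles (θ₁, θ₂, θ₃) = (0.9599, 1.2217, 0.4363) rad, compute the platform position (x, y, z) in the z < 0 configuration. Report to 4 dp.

arm 1 at φ=0.0°: e+L cos θ1 = 0.2932;  S1 = (0.2932, 0.0000, -0.1474)
φ2=120.0°: virtual centre (-0.1258, 0.2179, -0.1691), radius l
S3 = (0.3531·cos240.0°, 0.3531·sin240.0°, -0.0761) = (-0.1766, -0.3058, -0.0761)
subtract pairs → two planes through P
linear system: -0.8381x+0.4357y = -0.0158−-0.0434z; -0.9396x+-0.6117y = 0.0228−0.1428z
det = 0.9220;  x = -0.0002+0.0387z,  y = -0.0368+0.1740z
quadratic in z: (1.0318)z²+(0.2594)z+(-0.0204)=0, √Δ=0.3890 → z ∈ {-0.3142, 0.0628}; z = -0.3142 (taking z<0)
x = -0.0124, y = -0.0915

(-0.0124, -0.0915, -0.3142)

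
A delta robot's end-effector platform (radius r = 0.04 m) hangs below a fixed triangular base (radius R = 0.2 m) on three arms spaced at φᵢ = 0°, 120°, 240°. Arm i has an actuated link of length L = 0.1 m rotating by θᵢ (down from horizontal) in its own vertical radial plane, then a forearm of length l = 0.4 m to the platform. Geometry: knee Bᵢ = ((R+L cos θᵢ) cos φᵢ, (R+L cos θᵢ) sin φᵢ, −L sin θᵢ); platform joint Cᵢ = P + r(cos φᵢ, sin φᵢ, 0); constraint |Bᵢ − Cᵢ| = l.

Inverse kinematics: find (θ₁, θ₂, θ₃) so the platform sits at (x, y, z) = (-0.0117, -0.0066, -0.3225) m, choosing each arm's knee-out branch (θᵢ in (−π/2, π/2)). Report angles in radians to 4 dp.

φ1=0.0° → target in arm frame (-0.0117, -0.0066)
  e−x'=0.1717;  (l²−L²−(e−x')²−y'²−z²)/2L = 0.0823
  θ1 = atan2(B,A) + arccos(C/0.3654) = 0.2619
rotate P by −φ2: (0.0001, 0.0134, -0.3225)
  A=0.1599, B=-0.3225, C=(l²−L²−A²−y'²−z²)/(2L)=0.1013
  √(A²+B²)=0.3599;  θ2 = -1.1106+1.2856 ≈ 0.1750
φ3=240.0° → target in arm frame (0.0116, -0.0068)
  A cos θ + B sin θ = C:  0.1484·cos θ + -0.3225·sin θ = 0.1196
  γ=atan2(-0.3225,0.1484)=-1.1394;  ψ=arccos(0.3368)=1.2273;  θ3=γ+ψ≈0.0878

θ₁ = 0.2619, θ₂ = 0.1750, θ₃ = 0.0878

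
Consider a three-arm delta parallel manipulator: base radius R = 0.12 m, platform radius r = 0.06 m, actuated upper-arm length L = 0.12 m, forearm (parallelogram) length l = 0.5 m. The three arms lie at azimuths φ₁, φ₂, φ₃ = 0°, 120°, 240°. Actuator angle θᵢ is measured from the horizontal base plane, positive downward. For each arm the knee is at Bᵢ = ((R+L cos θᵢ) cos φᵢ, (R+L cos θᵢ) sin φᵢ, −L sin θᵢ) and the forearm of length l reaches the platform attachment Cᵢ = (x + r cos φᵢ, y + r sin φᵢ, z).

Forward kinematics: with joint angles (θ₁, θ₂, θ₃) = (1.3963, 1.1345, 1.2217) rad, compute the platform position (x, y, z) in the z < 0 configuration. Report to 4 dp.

(-0.0441, 0.0151, -0.6021)

S1 = (0.0808·cos0.0°, 0.0808·sin0.0°, -0.1182) = (0.0808, 0.0000, -0.1182)
φ2=120.0°: virtual centre (-0.0554, 0.0959, -0.1088), radius l
S3 = (0.1010·cos240.0°, 0.1010·sin240.0°, -0.1128) = (-0.0505, -0.0875, -0.1128)
|S₂|²−|S₁|² = 0.0036;  |S₃|²−|S₁|² = 0.0024
[-0.2724 0.1918 0.0188]·P = 0.0036;  [-0.2627 -0.1750 0.0108]·P = 0.0024
det = 0.0980;  x = -0.0111+0.0548z,  y = 0.0029+-0.0204z
sphere 1 gives Az²+Bz+C=0 with A=1.0034, B=0.2262, C=-0.2276;  B²−4AC=0.9645;  roots -0.6021, 0.3767;  negative root z = -0.6021
x = -0.0441, y = 0.0151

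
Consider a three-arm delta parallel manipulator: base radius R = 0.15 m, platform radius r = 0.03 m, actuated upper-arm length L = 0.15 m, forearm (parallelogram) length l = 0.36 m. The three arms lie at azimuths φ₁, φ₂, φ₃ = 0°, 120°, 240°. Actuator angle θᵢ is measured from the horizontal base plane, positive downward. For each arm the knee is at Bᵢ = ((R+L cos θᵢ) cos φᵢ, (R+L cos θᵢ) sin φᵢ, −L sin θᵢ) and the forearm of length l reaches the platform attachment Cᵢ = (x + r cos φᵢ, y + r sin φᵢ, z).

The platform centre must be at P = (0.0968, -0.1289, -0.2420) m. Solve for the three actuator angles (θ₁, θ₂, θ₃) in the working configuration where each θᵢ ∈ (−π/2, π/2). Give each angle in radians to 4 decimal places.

rotate P by −φ1: (0.0968, -0.1289, -0.2420)
  A cos θ + B sin θ = C:  0.0232·cos θ + -0.2420·sin θ = 0.1046
  θ1 = atan2(B,A) + arccos(C/0.2431) = -0.3492
φ2=120.0° → target in arm frame (-0.1600, -0.0194)
  e−x'=0.2800;  (l²−L²−(e−x')²−y'²−z²)/2L = -0.1009
  √(A²+B²)=0.3701;  θ2 = -0.7127+1.8468 ≈ 1.1341
arm 3 (φ=240.0°): x'=0.0632, y'=0.1483
  e−x'=0.0568;  (l²−L²−(e−x')²−y'²−z²)/2L = 0.0778
  θ3 = atan2(B,A) + arccos(C/0.2486) = -0.0877

θ₁ = -0.3492, θ₂ = 1.1341, θ₃ = -0.0877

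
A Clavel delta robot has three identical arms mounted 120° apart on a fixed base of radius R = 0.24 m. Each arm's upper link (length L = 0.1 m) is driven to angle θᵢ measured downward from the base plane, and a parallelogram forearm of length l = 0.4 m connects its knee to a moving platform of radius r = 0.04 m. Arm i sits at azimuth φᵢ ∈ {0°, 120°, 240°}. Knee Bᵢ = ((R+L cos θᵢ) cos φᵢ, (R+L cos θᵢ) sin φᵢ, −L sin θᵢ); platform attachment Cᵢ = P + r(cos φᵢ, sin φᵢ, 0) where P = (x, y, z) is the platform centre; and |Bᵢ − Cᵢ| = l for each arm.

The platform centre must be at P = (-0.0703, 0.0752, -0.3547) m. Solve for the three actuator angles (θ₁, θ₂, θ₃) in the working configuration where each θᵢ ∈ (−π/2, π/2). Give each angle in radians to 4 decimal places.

θ₁ = 1.3090, θ₂ = 0.0871, θ₃ = 1.0467

arm 1 (φ=0.0°): x'=-0.0703, y'=0.0752
  e−x'=0.2703;  (l²−L²−(e−x')²−y'²−z²)/2L = -0.2726
  γ=atan2(-0.3547,0.2703)=-0.9196;  ψ=arccos(-0.6114)=2.2286;  θ1=γ+ψ≈1.3090
arm 2 (φ=120.0°): x'=0.1003, y'=0.0233
  A cos θ + B sin θ = C:  0.0997·cos θ + -0.3547·sin θ = 0.0685
  √(A²+B²)=0.3685;  θ2 = -1.2967+1.3838 ≈ 0.0871
rotate P by −φ3: (-0.0300, -0.0985, -0.3547)
  e−x'=0.2300;  (l²−L²−(e−x')²−y'²−z²)/2L = -0.1920
  √(A²+B²)=0.4227;  θ3 = -0.9956+2.0423 ≈ 1.0467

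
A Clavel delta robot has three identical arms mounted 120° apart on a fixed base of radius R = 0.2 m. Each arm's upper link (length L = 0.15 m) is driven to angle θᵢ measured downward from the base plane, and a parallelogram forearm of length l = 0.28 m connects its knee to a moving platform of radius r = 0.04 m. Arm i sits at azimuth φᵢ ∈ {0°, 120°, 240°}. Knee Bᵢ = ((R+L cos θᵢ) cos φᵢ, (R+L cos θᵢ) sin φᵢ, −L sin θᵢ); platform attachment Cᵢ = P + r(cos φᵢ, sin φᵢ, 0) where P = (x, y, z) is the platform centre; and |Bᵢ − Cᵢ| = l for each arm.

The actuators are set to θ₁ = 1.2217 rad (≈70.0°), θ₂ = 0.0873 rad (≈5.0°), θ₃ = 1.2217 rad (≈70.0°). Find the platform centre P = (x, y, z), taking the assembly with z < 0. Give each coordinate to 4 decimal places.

φ1=0.0°: virtual centre (0.2113, 0.0000, -0.1410), radius l
φ2=120.0°: virtual centre (-0.1547, 0.2680, -0.0131), radius l
arm 3 at φ=240.0°: (R−r)+L cos θ3 = 0.2113;  centre 3 = (-0.1057, -0.1830, -0.1410)
eliminate P² terms by subtracting sphere 1 from 2 and 3
linear system: -0.7320x+0.5359y = 0.0314−0.2557z; -0.6339x+-0.3660y = 0.0000−0.0000z
Cramer: x(z) = -0.0189+0.1540z;  y(z) = 0.0328-0.2668z
sphere 1 gives Az²+Bz+C=0 with A=1.0949, B=0.1935, C=-0.0045;  B²−4AC=0.0570;  roots -0.1974, 0.0206;  negative root z = -0.1974
x = -0.0493, y = 0.0854

(-0.0493, 0.0854, -0.1974)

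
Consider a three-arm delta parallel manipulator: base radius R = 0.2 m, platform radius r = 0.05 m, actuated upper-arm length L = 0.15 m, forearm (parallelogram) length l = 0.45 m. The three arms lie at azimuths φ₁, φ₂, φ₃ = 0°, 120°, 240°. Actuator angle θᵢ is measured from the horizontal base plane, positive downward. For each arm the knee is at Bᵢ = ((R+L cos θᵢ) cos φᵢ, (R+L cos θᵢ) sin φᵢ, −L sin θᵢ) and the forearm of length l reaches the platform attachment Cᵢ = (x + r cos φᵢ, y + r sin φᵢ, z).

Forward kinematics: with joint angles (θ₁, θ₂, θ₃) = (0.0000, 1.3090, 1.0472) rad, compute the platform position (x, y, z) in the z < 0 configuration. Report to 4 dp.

arm 1 at φ=0.0°: e+L cos θ1 = 0.3000;  centre 1 = (0.3000, 0.0000, 0.0000)
arm 2 at φ=120.0°: e+L cos θ2 = 0.1888;  centre 2 = (-0.0944, 0.1635, -0.1449)
arm 3 at φ=240.0°: e+L cos θ3 = 0.2250;  centre 3 = (-0.1125, -0.1949, -0.1299)
subtract pairs → two planes through P
linear system: -0.7888x+0.3271y = -0.0334−-0.2898z; -0.8250x+-0.3897y = -0.0225−-0.2598z
det = 0.5772;  x = 0.0353+-0.3428z,  y = -0.0169+0.0591z
quadratic in z: (1.1210)z²+(0.1795)z+(-0.1321)=0, √Δ=0.7904 → z ∈ {-0.4326, 0.2725}; z = -0.4326 (taking z<0)
x = 0.1836, y = -0.0425

(0.1836, -0.0425, -0.4326)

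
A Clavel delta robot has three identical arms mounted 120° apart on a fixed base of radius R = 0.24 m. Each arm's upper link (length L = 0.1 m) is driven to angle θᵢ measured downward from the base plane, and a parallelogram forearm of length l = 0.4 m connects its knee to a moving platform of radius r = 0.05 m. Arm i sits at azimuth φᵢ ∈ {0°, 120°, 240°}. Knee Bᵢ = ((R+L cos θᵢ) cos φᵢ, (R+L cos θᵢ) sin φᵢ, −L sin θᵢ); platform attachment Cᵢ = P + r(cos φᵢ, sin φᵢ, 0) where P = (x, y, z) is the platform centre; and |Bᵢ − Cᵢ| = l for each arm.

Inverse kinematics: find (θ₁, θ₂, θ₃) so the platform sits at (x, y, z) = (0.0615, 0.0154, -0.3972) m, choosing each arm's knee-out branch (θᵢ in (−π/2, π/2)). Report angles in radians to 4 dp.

θ₁ = 0.6109, θ₂ = 1.1350, θ₃ = 1.3094

arm 1 (φ=0.0°): x'=0.0615, y'=0.0154
  A=0.1285, B=-0.3972, C=(l²−L²−A²−y'²−z²)/(2L)=-0.1226
  √(A²+B²)=0.4175;  θ1 = -1.2579+1.8688 ≈ 0.6109
arm 2 (φ=120.0°): x'=-0.0174, y'=-0.0610
  A=0.2074, B=-0.3972, C=(l²−L²−A²−y'²−z²)/(2L)=-0.2725
  γ=atan2(-0.3972,0.2074)=-1.0896;  ψ=arccos(-0.6082)=2.2246;  θ2=γ+ψ≈1.1350
rotate P by −φ3: (-0.0441, 0.0456, -0.3972)
  A cos θ + B sin θ = C:  0.2341·cos θ + -0.3972·sin θ = -0.3232
  √(A²+B²)=0.4610;  θ3 = -1.0383+2.3476 ≈ 1.3094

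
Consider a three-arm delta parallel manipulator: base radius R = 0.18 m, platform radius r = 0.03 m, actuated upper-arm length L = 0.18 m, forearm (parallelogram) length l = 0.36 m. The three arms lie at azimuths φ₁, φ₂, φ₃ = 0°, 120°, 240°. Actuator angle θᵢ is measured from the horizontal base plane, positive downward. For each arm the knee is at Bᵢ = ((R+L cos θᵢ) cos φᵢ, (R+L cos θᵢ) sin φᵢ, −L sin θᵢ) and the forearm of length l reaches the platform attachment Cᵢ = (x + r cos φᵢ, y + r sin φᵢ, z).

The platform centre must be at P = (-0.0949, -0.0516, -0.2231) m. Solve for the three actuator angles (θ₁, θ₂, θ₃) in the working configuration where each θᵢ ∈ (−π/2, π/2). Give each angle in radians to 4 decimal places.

θ₁ = 0.9598, θ₂ = 0.4364, θ₃ = -0.2617

arm 1 (φ=0.0°): x'=-0.0949, y'=-0.0516
  e−x'=0.2449;  (l²−L²−(e−x')²−y'²−z²)/2L = -0.0423
  θ1 = atan2(B,A) + arccos(C/0.3313) = 0.9598
φ2=120.0° → target in arm frame (0.0028, 0.1080)
  A=0.1472, B=-0.2231, C=(l²−L²−A²−y'²−z²)/(2L)=0.0391
  θ2 = atan2(B,A) + arccos(C/0.2673) = 0.4364
arm 3 (φ=240.0°): x'=0.0921, y'=-0.0564
  e−x'=0.0579;  (l²−L²−(e−x')²−y'²−z²)/2L = 0.1136
  √(A²+B²)=0.2305;  θ3 = -1.3170+1.0554 ≈ -0.2617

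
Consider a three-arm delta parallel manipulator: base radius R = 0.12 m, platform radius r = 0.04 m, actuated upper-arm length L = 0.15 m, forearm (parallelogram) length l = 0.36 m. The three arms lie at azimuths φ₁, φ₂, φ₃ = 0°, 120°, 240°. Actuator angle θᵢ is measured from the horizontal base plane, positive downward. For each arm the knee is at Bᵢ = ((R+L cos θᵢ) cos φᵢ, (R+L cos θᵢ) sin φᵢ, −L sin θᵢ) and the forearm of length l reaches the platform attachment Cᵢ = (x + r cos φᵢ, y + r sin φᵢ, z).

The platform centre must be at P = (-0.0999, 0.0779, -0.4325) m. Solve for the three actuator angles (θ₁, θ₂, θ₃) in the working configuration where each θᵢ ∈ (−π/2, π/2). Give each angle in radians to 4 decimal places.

θ₁ = 1.3960, θ₂ = 0.6109, θ₃ = 1.1342

arm 1 (φ=0.0°): x'=-0.0999, y'=0.0779
  A cos θ + B sin θ = C:  0.1799·cos θ + -0.4325·sin θ = -0.3946
  γ=atan2(-0.4325,0.1799)=-1.1766;  ψ=arccos(-0.8425)=2.5726;  θ1=γ+ψ≈1.3960
φ2=120.0° → target in arm frame (0.1174, 0.0476)
  A cos θ + B sin θ = C:  -0.0374·cos θ + -0.4325·sin θ = -0.2787
  θ2 = atan2(B,A) + arccos(C/0.4341) = 0.6109
arm 3 (φ=240.0°): x'=-0.0175, y'=-0.1255
  A cos θ + B sin θ = C:  0.0975·cos θ + -0.4325·sin θ = -0.3507
  √(A²+B²)=0.4434;  θ3 = -1.3490+2.4832 ≈ 1.1342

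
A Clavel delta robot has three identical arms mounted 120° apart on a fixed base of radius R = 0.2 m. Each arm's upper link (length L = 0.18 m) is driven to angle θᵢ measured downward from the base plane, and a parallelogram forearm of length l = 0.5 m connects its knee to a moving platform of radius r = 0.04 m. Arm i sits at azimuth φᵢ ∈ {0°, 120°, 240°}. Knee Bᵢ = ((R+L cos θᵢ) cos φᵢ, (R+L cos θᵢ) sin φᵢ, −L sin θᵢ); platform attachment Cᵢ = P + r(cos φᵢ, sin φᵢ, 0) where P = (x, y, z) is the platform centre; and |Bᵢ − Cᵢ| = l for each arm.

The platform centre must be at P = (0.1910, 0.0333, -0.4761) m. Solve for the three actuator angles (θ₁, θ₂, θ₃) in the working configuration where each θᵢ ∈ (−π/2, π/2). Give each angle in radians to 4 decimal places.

φ1=0.0° → target in arm frame (0.1910, 0.0333)
  A cos θ + B sin θ = C:  -0.0310·cos θ + -0.4761·sin θ = -0.0309
  √(A²+B²)=0.4771;  θ1 = -1.6358+1.6357 ≈ -0.0001
rotate P by −φ2: (-0.0667, -0.1821, -0.4761)
  A cos θ + B sin θ = C:  0.2267·cos θ + -0.4761·sin θ = -0.2600
  γ=atan2(-0.4761,0.2267)=-1.1265;  ψ=arccos(-0.4930)=2.0864;  θ2=γ+ψ≈0.9599
rotate P by −φ3: (-0.1243, 0.1488, -0.4761)
  e−x'=0.2843;  (l²−L²−(e−x')²−y'²−z²)/2L = -0.3112
  √(A²+B²)=0.5545;  θ3 = -1.0324+2.1667 ≈ 1.1343

θ₁ = -0.0001, θ₂ = 0.9599, θ₃ = 1.1343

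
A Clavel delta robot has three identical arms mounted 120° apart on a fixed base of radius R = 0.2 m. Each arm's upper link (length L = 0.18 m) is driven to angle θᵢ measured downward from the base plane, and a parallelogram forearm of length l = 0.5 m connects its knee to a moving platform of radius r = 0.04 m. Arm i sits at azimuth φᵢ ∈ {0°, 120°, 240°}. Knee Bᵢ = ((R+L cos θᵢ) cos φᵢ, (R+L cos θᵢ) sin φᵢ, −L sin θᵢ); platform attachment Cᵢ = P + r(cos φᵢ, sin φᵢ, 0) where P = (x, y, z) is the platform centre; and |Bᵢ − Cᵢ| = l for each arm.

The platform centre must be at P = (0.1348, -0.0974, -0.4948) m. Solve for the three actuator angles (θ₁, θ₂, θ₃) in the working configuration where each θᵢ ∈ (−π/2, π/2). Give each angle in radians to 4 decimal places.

θ₁ = 0.2618, θ₂ = 1.2220, θ₃ = 0.6982

rotate P by −φ1: (0.1348, -0.0974, -0.4948)
  A=0.0252, B=-0.4948, C=(l²−L²−A²−y'²−z²)/(2L)=-0.1037
  √(A²+B²)=0.4954;  θ1 = -1.5199+1.7818 ≈ 0.2618
arm 2 (φ=120.0°): x'=-0.1518, y'=-0.0680
  e−x'=0.3118;  (l²−L²−(e−x')²−y'²−z²)/2L = -0.3585
  θ2 = atan2(B,A) + arccos(C/0.5848) = 1.2220
φ3=240.0° → target in arm frame (0.0170, 0.1654)
  A=0.1430, B=-0.4948, C=(l²−L²−A²−y'²−z²)/(2L)=-0.2085
  √(A²+B²)=0.5151;  θ3 = -1.2894+1.9876 ≈ 0.6982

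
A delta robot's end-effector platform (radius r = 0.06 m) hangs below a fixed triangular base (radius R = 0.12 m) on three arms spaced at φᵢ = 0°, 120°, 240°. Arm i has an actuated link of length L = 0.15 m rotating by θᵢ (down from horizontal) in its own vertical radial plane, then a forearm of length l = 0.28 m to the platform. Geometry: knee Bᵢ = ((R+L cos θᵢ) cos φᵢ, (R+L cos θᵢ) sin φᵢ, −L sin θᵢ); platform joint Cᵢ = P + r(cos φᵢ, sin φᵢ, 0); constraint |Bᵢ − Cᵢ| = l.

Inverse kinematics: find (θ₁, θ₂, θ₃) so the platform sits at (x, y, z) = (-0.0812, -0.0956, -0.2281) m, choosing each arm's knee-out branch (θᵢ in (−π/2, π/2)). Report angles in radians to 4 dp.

rotate P by −φ1: (-0.0812, -0.0956, -0.2281)
  A=0.1412, B=-0.2281, C=(l²−L²−A²−y'²−z²)/(2L)=-0.0840
  γ=atan2(-0.2281,0.1412)=-1.0165;  ψ=arccos(-0.3132)=1.8894;  θ1=γ+ψ≈0.8729
rotate P by −φ2: (-0.0422, 0.1181, -0.2281)
  e−x'=0.1022;  (l²−L²−(e−x')²−y'²−z²)/2L = -0.0684
  θ2 = atan2(B,A) + arccos(C/0.2499) = 0.6985
arm 3 (φ=240.0°): x'=0.1234, y'=-0.0225
  A=-0.0634, B=-0.2281, C=(l²−L²−A²−y'²−z²)/(2L)=-0.0022
  γ=atan2(-0.2281,-0.0634)=-1.8419;  ψ=arccos(-0.0092)=1.5800;  θ3=γ+ψ≈-0.2618

θ₁ = 0.8729, θ₂ = 0.6985, θ₃ = -0.2618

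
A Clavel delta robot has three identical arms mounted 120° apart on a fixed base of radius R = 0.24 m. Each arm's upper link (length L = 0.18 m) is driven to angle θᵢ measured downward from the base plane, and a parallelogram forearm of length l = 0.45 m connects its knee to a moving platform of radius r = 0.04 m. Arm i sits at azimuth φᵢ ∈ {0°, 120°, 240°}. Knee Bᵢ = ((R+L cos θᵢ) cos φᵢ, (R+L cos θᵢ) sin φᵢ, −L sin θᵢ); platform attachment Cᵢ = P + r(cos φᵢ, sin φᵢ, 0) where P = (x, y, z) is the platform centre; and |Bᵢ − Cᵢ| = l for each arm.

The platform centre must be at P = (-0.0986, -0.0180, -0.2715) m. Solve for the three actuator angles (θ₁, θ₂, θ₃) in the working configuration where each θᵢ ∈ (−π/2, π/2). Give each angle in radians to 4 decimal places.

θ₁ = 0.7854, θ₂ = 0.0004, θ₃ = -0.2620

φ1=0.0° → target in arm frame (-0.0986, -0.0180)
  e−x'=0.2986;  (l²−L²−(e−x')²−y'²−z²)/2L = 0.0192
  θ1 = atan2(B,A) + arccos(C/0.4036) = 0.7854
arm 2 (φ=120.0°): x'=0.0337, y'=0.0944
  A=0.1663, B=-0.2715, C=(l²−L²−A²−y'²−z²)/(2L)=0.1662
  γ=atan2(-0.2715,0.1663)=-1.0213;  ψ=arccos(0.5220)=1.0216;  θ2=γ+ψ≈0.0004
rotate P by −φ3: (0.0649, -0.0764, -0.2715)
  A=0.1351, B=-0.2715, C=(l²−L²−A²−y'²−z²)/(2L)=0.2008
  γ=atan2(-0.2715,0.1351)=-1.1090;  ψ=arccos(0.6622)=0.8470;  θ3=γ+ψ≈-0.2620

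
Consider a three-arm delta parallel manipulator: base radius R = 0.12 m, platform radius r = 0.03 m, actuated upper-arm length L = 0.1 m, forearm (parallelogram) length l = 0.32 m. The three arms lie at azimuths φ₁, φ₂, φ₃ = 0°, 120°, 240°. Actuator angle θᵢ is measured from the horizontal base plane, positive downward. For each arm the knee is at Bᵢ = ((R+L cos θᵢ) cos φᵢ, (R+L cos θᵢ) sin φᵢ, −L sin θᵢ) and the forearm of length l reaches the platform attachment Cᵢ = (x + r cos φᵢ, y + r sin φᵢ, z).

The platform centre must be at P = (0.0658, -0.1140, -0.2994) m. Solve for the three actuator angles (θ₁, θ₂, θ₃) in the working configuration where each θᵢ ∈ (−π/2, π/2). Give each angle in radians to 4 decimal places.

rotate P by −φ1: (0.0658, -0.1140, -0.2994)
  e−x'=0.0242;  (l²−L²−(e−x')²−y'²−z²)/2L = -0.0541
  θ1 = atan2(B,A) + arccos(C/0.3004) = 0.2618
φ2=120.0° → target in arm frame (-0.1316, 0.0000)
  A=0.2216, B=-0.2994, C=(l²−L²−A²−y'²−z²)/(2L)=-0.2318
  γ=atan2(-0.2994,0.2216)=-0.9336;  ψ=arccos(-0.6223)=2.2424;  θ2=γ+ψ≈1.3089
arm 3 (φ=240.0°): x'=0.0658, y'=0.1140
  A cos θ + B sin θ = C:  0.0242·cos θ + -0.2994·sin θ = -0.0541
  γ=atan2(-0.2994,0.0242)=-1.4902;  ψ=arccos(-0.1801)=1.7518;  θ3=γ+ψ≈0.2616

θ₁ = 0.2618, θ₂ = 1.3089, θ₃ = 0.2616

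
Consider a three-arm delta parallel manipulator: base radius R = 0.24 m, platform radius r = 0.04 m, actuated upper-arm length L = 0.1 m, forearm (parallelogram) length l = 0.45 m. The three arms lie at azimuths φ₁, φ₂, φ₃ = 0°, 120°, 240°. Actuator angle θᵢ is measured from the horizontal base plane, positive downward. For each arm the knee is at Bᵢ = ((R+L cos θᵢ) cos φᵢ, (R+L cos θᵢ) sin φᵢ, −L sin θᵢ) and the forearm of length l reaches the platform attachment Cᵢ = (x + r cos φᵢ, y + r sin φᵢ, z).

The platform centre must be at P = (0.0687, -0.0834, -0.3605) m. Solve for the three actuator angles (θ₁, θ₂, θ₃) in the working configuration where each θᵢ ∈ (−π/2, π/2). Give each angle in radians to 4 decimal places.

θ₁ = -0.1740, θ₂ = 1.0470, θ₃ = 0.0873

φ1=0.0° → target in arm frame (0.0687, -0.0834)
  e−x'=0.1313;  (l²−L²−(e−x')²−y'²−z²)/2L = 0.1917
  θ1 = atan2(B,A) + arccos(C/0.3837) = -0.1740
arm 2 (φ=120.0°): x'=-0.1066, y'=-0.0178
  A cos θ + B sin θ = C:  0.3066·cos θ + -0.3605·sin θ = -0.1588
  θ2 = atan2(B,A) + arccos(C/0.4732) = 1.0470
arm 3 (φ=240.0°): x'=0.0379, y'=0.1012
  e−x'=0.1621;  (l²−L²−(e−x')²−y'²−z²)/2L = 0.1301
  γ=atan2(-0.3605,0.1621)=-1.1482;  ψ=arccos(0.3291)=1.2355;  θ3=γ+ψ≈0.0873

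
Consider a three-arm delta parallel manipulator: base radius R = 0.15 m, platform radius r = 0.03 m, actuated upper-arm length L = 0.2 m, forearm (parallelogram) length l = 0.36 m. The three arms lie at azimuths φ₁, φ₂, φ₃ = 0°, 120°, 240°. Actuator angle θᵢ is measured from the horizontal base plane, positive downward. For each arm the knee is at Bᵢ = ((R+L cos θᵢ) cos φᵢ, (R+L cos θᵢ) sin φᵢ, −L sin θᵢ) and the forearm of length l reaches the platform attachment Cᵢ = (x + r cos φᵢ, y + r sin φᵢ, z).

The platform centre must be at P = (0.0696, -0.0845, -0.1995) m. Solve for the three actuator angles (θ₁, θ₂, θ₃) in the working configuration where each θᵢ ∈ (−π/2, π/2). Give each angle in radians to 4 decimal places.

θ₁ = -0.2617, θ₂ = 0.8726, θ₃ = 0.0003

arm 1 (φ=0.0°): x'=0.0696, y'=-0.0845
  A cos θ + B sin θ = C:  0.0504·cos θ + -0.1995·sin θ = 0.1003
  √(A²+B²)=0.2058;  θ1 = -1.3233+1.0616 ≈ -0.2617
φ2=120.0° → target in arm frame (-0.1080, -0.0180)
  A=0.2280, B=-0.1995, C=(l²−L²−A²−y'²−z²)/(2L)=-0.0062
  √(A²+B²)=0.3029;  θ2 = -0.7189+1.5914 ≈ 0.8726
arm 3 (φ=240.0°): x'=0.0384, y'=0.1025
  A cos θ + B sin θ = C:  0.0816·cos θ + -0.1995·sin θ = 0.0816
  γ=atan2(-0.1995,0.0816)=-1.1824;  ψ=arccos(0.3784)=1.1827;  θ3=γ+ψ≈0.0003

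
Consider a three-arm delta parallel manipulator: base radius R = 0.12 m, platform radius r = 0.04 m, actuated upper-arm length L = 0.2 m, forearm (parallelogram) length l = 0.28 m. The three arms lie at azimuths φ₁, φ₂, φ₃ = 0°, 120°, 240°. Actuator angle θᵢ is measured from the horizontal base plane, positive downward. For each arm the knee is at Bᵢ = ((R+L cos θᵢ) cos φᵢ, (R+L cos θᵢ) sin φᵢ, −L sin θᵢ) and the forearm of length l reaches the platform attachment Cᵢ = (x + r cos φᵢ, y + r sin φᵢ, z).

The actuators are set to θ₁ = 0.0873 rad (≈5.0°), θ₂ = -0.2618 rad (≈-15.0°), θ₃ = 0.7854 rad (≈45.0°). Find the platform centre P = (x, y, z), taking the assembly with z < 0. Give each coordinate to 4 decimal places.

(0.0158, 0.0538, -0.0957)

centre 1 = (0.2792·cos0.0°, 0.2792·sin0.0°, -0.0174) = (0.2792, 0.0000, -0.0174)
arm 2 at φ=120.0°: (R−r)+L cos θ2 = 0.2732;  centre 2 = (-0.1366, 0.2366, 0.0518)
φ3=240.0°: virtual centre (-0.1107, -0.1918, -0.1414), radius l
eliminate P² terms by subtracting sphere 1 from 2 and 3
[-0.8317 0.4732 0.1384]·P = -0.0010;  [-0.7799 -0.3835 -0.2480]·P = -0.0093
Cramer: x(z) = 0.0069-0.0934z;  y(z) = 0.0101-0.4567z
into |P−centre ₁|² = l²: 1.2173z² + 0.0765z + -0.0038 = 0;  Δ = 0.0245;  z = -0.0957 or 0.0328 → z<0 root = -0.0957
x = 0.0158, y = 0.0538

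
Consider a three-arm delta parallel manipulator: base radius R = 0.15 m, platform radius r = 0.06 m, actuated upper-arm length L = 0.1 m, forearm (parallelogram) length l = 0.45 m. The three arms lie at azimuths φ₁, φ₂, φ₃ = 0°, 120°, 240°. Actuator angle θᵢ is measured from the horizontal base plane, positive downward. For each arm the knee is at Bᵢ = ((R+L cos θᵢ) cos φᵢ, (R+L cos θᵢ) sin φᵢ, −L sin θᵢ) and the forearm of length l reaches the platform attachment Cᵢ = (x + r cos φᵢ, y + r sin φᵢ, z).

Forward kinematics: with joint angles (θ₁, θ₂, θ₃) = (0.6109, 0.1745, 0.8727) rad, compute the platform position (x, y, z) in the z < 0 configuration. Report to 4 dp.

arm 1 at φ=0.0°: e+L cos θ1 = 0.1719;  centre 1 = (0.1719, 0.0000, -0.0574)
centre 2 = (0.1885·cos120.0°, 0.1885·sin120.0°, -0.0174) = (-0.0942, 0.1632, -0.0174)
φ3=240.0°: virtual centre (-0.0771, -0.1336, -0.0766), radius l
subtract pairs → two planes through P
plane₁₂: -0.5323x+0.3265y+0.0800z = 0.0030
Cramer: x(z) = 0.0008+0.0289z;  y(z) = 0.0104-0.1979z
into |P−centre ₁|² = l²: 1.0400z² + 0.1007z + -0.1698 = 0;  Δ = 0.7166;  z = -0.4554 or 0.3586 → z<0 root = -0.4554
x = -0.0124, y = 0.1005

(-0.0124, 0.1005, -0.4554)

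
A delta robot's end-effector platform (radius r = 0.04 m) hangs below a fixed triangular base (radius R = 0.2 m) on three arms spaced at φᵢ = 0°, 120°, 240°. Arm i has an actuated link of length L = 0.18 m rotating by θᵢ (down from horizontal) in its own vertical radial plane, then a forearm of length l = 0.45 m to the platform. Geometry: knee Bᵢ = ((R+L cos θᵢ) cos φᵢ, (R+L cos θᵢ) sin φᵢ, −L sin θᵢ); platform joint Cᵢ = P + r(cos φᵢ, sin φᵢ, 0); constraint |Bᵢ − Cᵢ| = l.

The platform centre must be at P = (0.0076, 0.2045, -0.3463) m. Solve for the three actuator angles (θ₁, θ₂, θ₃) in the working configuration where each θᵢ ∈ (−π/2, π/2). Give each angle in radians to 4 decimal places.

φ1=0.0° → target in arm frame (0.0076, 0.2045)
  A=0.1524, B=-0.3463, C=(l²−L²−A²−y'²−z²)/(2L)=-0.0413
  θ1 = atan2(B,A) + arccos(C/0.3784) = 0.5240
rotate P by −φ2: (0.1733, -0.1088, -0.3463)
  A cos θ + B sin θ = C:  -0.0133·cos θ + -0.3463·sin θ = 0.1060
  θ2 = atan2(B,A) + arccos(C/0.3466) = -0.3492
rotate P by −φ3: (-0.1809, -0.0957, -0.3463)
  A=0.3409, B=-0.3463, C=(l²−L²−A²−y'²−z²)/(2L)=-0.2089
  γ=atan2(-0.3463,0.3409)=-0.7933;  ψ=arccos(-0.4298)=2.0151;  θ3=γ+ψ≈1.2218

θ₁ = 0.5240, θ₂ = -0.3492, θ₃ = 1.2218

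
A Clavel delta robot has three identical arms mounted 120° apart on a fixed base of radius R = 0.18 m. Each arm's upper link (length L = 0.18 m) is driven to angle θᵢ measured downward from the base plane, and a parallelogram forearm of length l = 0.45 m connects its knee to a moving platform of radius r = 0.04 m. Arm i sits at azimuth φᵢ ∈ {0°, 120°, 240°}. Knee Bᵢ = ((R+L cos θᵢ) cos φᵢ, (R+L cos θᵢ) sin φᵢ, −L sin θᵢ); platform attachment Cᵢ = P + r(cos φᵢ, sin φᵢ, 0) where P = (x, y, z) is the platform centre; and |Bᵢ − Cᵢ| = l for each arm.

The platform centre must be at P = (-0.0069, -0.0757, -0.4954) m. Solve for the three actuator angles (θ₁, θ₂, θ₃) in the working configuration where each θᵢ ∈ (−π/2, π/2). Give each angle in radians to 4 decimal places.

rotate P by −φ1: (-0.0069, -0.0757, -0.4954)
  A=0.1469, B=-0.4954, C=(l²−L²−A²−y'²−z²)/(2L)=-0.2851
  √(A²+B²)=0.5167;  θ1 = -1.2825+2.1552 ≈ 0.8727
φ2=120.0° → target in arm frame (-0.0621, 0.0438)
  A=0.2021, B=-0.4954, C=(l²−L²−A²−y'²−z²)/(2L)=-0.3280
  θ2 = atan2(B,A) + arccos(C/0.5350) = 1.0473
φ3=240.0° → target in arm frame (0.0690, 0.0319)
  A=0.0710, B=-0.4954, C=(l²−L²−A²−y'²−z²)/(2L)=-0.2260
  θ3 = atan2(B,A) + arccos(C/0.5005) = 0.6110

θ₁ = 0.8727, θ₂ = 1.0473, θ₃ = 0.6110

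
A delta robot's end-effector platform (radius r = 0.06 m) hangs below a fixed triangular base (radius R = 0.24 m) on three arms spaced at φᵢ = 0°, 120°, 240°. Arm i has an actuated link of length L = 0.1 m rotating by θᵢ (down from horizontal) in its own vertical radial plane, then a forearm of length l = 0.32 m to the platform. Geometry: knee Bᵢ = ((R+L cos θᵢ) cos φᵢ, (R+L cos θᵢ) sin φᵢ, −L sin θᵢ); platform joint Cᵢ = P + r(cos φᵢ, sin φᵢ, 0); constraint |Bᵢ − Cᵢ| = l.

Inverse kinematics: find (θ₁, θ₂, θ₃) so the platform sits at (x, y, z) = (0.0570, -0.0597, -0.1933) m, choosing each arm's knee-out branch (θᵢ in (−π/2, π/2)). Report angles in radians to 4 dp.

arm 1 (φ=0.0°): x'=0.0570, y'=-0.0597
  e−x'=0.1230;  (l²−L²−(e−x')²−y'²−z²)/2L = 0.1817
  θ1 = atan2(B,A) + arccos(C/0.2291) = -0.3492
rotate P by −φ2: (-0.0802, -0.0195, -0.1933)
  A cos θ + B sin θ = C:  0.2602·cos θ + -0.1933·sin θ = -0.0653
  √(A²+B²)=0.3241;  θ2 = -0.6389+1.7735 ≈ 1.1346
rotate P by −φ3: (0.0232, 0.0792, -0.1933)
  e−x'=0.1568;  (l²−L²−(e−x')²−y'²−z²)/2L = 0.1209
  √(A²+B²)=0.2489;  θ3 = -0.8893+1.0637 ≈ 0.1744

θ₁ = -0.3492, θ₂ = 1.1346, θ₃ = 0.1744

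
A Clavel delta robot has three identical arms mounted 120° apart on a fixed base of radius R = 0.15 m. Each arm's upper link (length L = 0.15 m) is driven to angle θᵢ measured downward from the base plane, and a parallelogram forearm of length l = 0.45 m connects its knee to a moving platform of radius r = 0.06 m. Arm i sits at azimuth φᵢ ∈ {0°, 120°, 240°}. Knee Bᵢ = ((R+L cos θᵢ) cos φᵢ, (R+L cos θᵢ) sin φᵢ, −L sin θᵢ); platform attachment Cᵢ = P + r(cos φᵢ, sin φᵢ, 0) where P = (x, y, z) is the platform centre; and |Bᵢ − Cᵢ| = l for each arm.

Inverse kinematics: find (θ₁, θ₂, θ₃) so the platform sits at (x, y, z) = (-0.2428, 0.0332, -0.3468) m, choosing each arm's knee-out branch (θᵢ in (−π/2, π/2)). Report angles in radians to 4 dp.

arm 1 (φ=0.0°): x'=-0.2428, y'=0.0332
  A cos θ + B sin θ = C:  0.3328·cos θ + -0.3468·sin θ = -0.1738
  √(A²+B²)=0.4807;  θ1 = -0.8060+1.9407 ≈ 1.1347
rotate P by −φ2: (0.1502, 0.1937, -0.3468)
  e−x'=-0.0602;  (l²−L²−(e−x')²−y'²−z²)/2L = 0.0620
  √(A²+B²)=0.3520;  θ2 = -1.7425+1.3937 ≈ -0.3488
arm 3 (φ=240.0°): x'=0.0926, y'=-0.2269
  A=-0.0026, B=-0.3468, C=(l²−L²−A²−y'²−z²)/(2L)=0.0275
  √(A²+B²)=0.3468;  θ3 = -1.5784+1.4914 ≈ -0.0870

θ₁ = 1.1347, θ₂ = -0.3488, θ₃ = -0.0870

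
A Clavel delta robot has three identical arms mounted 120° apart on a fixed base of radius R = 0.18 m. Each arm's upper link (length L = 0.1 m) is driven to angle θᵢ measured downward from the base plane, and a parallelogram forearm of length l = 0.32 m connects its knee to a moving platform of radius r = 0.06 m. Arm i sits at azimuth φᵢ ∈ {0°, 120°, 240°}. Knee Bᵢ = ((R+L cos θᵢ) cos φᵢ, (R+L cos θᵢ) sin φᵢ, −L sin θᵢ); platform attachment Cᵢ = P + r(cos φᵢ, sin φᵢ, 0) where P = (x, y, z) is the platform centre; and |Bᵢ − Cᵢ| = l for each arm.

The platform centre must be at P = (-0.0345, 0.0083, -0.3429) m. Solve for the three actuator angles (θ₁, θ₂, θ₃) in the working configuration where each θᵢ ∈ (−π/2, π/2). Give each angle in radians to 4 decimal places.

φ1=0.0° → target in arm frame (-0.0345, 0.0083)
  A=0.1545, B=-0.3429, C=(l²−L²−A²−y'²−z²)/(2L)=-0.2456
  γ=atan2(-0.3429,0.1545)=-1.1475;  ψ=arccos(-0.6530)=2.2824;  θ1=γ+ψ≈1.1349
φ2=120.0° → target in arm frame (0.0244, 0.0257)
  A=0.0956, B=-0.3429, C=(l²−L²−A²−y'²−z²)/(2L)=-0.1749
  √(A²+B²)=0.3560;  θ2 = -1.2990+2.0843 ≈ 0.7853
rotate P by −φ3: (0.0101, -0.0340, -0.3429)
  A=0.1099, B=-0.3429, C=(l²−L²−A²−y'²−z²)/(2L)=-0.1921
  √(A²+B²)=0.3601;  θ3 = -1.2605+2.1336 ≈ 0.8730

θ₁ = 1.1349, θ₂ = 0.7853, θ₃ = 0.8730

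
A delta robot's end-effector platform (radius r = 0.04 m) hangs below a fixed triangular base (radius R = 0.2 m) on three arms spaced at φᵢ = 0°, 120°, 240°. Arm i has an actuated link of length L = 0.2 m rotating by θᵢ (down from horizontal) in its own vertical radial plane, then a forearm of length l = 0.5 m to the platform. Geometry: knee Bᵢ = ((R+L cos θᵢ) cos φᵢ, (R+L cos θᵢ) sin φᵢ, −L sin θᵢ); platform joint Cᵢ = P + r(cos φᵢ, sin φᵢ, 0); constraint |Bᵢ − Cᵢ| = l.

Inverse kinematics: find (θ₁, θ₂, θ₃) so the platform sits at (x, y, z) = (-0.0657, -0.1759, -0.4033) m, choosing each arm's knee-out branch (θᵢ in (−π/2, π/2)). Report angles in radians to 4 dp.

θ₁ = 0.6981, θ₂ = 0.8728, θ₃ = -0.3493

rotate P by −φ1: (-0.0657, -0.1759, -0.4033)
  A=0.2257, B=-0.4033, C=(l²−L²−A²−y'²−z²)/(2L)=-0.0863
  θ1 = atan2(B,A) + arccos(C/0.4622) = 0.6981
arm 2 (φ=120.0°): x'=-0.1195, y'=0.1448
  A cos θ + B sin θ = C:  0.2795·cos θ + -0.4033·sin θ = -0.1294
  γ=atan2(-0.4033,0.2795)=-0.9648;  ψ=arccos(-0.2636)=1.8376;  θ2=γ+ψ≈0.8728
rotate P by −φ3: (0.1852, 0.0311, -0.4033)
  e−x'=-0.0252;  (l²−L²−(e−x')²−y'²−z²)/2L = 0.1144
  θ3 = atan2(B,A) + arccos(C/0.4041) = -0.3493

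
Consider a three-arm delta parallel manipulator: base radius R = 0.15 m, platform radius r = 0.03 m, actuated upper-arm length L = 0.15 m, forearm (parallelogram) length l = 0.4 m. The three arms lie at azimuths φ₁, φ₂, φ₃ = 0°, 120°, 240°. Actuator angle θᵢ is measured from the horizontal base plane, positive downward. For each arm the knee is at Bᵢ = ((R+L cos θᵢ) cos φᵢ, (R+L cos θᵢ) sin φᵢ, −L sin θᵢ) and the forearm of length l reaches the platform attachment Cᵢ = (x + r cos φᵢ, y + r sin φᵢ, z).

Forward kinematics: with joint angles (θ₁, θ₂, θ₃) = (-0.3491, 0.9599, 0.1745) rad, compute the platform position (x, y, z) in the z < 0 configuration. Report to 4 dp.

(0.1168, -0.0996, -0.3083)

arm 1 at φ=0.0°: e+L cos θ1 = 0.2610;  centre 1 = (0.2610, 0.0000, 0.0513)
φ2=120.0°: virtual centre (-0.1030, 0.1784, -0.1229), radius l
arm 3 at φ=240.0°: e+L cos θ3 = 0.2677;  centre 3 = (-0.1339, -0.2319, -0.0260)
subtract pairs → two planes through P
plane₁₂: -0.7279x+0.3569y+-0.3484z = -0.0132
det = 0.6193;  x = 0.0089+-0.3500z,  y = -0.0187+0.2623z
into |P−centre ₁|² = l²: 1.1913z² + 0.0640z + -0.0935 = 0;  Δ = 0.4496;  z = -0.3083 or 0.2546 → z<0 root = -0.3083
x = 0.1168, y = -0.0996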